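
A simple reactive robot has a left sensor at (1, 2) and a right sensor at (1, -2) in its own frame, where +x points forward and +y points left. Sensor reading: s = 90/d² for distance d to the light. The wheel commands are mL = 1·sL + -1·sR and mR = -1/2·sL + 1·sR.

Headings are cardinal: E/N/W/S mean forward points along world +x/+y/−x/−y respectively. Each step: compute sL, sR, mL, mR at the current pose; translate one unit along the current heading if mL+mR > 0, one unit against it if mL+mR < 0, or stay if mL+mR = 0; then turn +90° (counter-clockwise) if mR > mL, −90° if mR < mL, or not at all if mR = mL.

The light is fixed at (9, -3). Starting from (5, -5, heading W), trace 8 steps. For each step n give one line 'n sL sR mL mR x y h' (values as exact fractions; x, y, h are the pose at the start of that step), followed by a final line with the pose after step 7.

0 90/41 18/5 -288/205 513/205 5 -5 W
1 5 45/29 100/29 -55/58 4 -5 S
2 90/61 90/37 -2160/2257 3825/2257 4 -6 W
3 45/16 9/8 27/16 -9/32 3 -6 S
4 18/17 90/53 -576/901 1053/901 3 -7 W
5 9/5 45/53 252/265 -27/530 2 -7 S
6 90/113 90/73 -3600/8249 6885/8249 2 -8 W
7 5/4 45/68 10/17 5/136 1 -8 S
final 1 -9 W

n=0: pose=(5,-5,W); sL=90/41, sR=18/5; mL=-288/205, mR=513/205; mL+mR=45/41 → advance +1; mR−mL=801/205 → turn +1·90°
n=1: pose=(4,-5,S); sL=5, sR=45/29; mL=100/29, mR=-55/58; mL+mR=5/2 → advance +1; mR−mL=-255/58 → turn -1·90°
n=2: pose=(4,-6,W); sL=90/61, sR=90/37; mL=-2160/2257, mR=3825/2257; mL+mR=45/61 → advance +1; mR−mL=5985/2257 → turn +1·90°
n=3: pose=(3,-6,S); sL=45/16, sR=9/8; mL=27/16, mR=-9/32; mL+mR=45/32 → advance +1; mR−mL=-63/32 → turn -1·90°
n=4: pose=(3,-7,W); sL=18/17, sR=90/53; mL=-576/901, mR=1053/901; mL+mR=9/17 → advance +1; mR−mL=1629/901 → turn +1·90°
n=5: pose=(2,-7,S); sL=9/5, sR=45/53; mL=252/265, mR=-27/530; mL+mR=9/10 → advance +1; mR−mL=-531/530 → turn -1·90°
n=6: pose=(2,-8,W); sL=90/113, sR=90/73; mL=-3600/8249, mR=6885/8249; mL+mR=45/113 → advance +1; mR−mL=10485/8249 → turn +1·90°
n=7: pose=(1,-8,S); sL=5/4, sR=45/68; mL=10/17, mR=5/136; mL+mR=5/8 → advance +1; mR−mL=-75/136 → turn -1·90°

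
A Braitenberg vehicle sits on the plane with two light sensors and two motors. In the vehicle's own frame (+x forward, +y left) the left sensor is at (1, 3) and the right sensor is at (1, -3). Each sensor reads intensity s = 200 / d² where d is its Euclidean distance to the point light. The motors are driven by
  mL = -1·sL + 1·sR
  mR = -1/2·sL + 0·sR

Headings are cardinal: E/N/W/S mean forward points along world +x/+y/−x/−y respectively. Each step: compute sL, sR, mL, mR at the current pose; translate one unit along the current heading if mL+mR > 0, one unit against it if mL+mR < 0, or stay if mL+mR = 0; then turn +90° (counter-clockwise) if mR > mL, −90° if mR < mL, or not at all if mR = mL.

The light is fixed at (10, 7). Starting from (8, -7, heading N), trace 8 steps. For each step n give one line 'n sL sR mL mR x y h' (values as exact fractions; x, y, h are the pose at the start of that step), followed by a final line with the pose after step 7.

0 100/97 20/17 240/1649 -50/97 8 -7 N
1 40/29 8/13 -288/377 -20/29 8 -8 E
2 25/29 50/49 225/1421 -25/58 7 -8 N
3 200/173 40/73 -7680/12629 -100/173 7 -9 E
4 100/137 100/113 2400/15481 -50/137 6 -9 N
5 40/41 200/409 -8160/16769 -20/41 6 -10 E
6 25/41 50/97 -375/3977 -25/82 5 -10 S
7 200/397 40/41 7680/16277 -100/397 5 -9 W
final 4 -9 N

n=0: pose=(8,-7,N); sL=100/97, sR=20/17; mL=240/1649, mR=-50/97; mL+mR=-610/1649 → advance -1; mR−mL=-1090/1649 → turn -1·90°
n=1: pose=(8,-8,E); sL=40/29, sR=8/13; mL=-288/377, mR=-20/29; mL+mR=-548/377 → advance -1; mR−mL=28/377 → turn +1·90°
n=2: pose=(7,-8,N); sL=25/29, sR=50/49; mL=225/1421, mR=-25/58; mL+mR=-775/2842 → advance -1; mR−mL=-1675/2842 → turn -1·90°
n=3: pose=(7,-9,E); sL=200/173, sR=40/73; mL=-7680/12629, mR=-100/173; mL+mR=-14980/12629 → advance -1; mR−mL=380/12629 → turn +1·90°
n=4: pose=(6,-9,N); sL=100/137, sR=100/113; mL=2400/15481, mR=-50/137; mL+mR=-3250/15481 → advance -1; mR−mL=-8050/15481 → turn -1·90°
n=5: pose=(6,-10,E); sL=40/41, sR=200/409; mL=-8160/16769, mR=-20/41; mL+mR=-16340/16769 → advance -1; mR−mL=-20/16769 → turn -1·90°
n=6: pose=(5,-10,S); sL=25/41, sR=50/97; mL=-375/3977, mR=-25/82; mL+mR=-3175/7954 → advance -1; mR−mL=-1675/7954 → turn -1·90°
n=7: pose=(5,-9,W); sL=200/397, sR=40/41; mL=7680/16277, mR=-100/397; mL+mR=3580/16277 → advance +1; mR−mL=-11780/16277 → turn -1·90°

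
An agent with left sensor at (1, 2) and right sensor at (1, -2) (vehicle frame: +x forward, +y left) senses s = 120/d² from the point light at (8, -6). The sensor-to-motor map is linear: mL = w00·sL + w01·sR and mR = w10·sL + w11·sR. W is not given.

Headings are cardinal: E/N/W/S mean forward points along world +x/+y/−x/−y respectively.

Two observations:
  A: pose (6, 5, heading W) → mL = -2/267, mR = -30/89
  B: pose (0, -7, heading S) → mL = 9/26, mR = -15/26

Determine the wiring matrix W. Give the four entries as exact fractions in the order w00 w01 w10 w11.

1/2 -1 0 -1/2

obs A: pose=(6,5,W) → sL=4/3, sR=60/89, mL=-2/267, mR=-30/89
obs B: pose=(0,-7,S) → sL=3, sR=15/13, mL=9/26, mR=-15/26
sensor matrix S = [[4/3, 60/89], [3, 15/13]]; det S = -560/1157
solve [mL_A; mL_B] = S·[w00; w01] and [mR_A; mR_B] = S·[w10; w11]:
  w00 = 1/2, w01 = -1, w10 = 0, w11 = -1/2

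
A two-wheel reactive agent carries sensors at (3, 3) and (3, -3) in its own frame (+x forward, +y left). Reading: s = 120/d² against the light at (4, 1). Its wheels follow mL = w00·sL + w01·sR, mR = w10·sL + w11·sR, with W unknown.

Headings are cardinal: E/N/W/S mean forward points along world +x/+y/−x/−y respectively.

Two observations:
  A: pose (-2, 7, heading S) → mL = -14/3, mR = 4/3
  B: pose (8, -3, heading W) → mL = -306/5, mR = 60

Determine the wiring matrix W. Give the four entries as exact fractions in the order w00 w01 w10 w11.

obs A: pose=(-2,7,S) → sL=20/3, sR=4/3, mL=-14/3, mR=4/3
obs B: pose=(8,-3,W) → sL=12/5, sR=60, mL=-306/5, mR=60
sensor matrix S = [[20/3, 4/3], [12/5, 60]]; det S = 1984/5
solve [mL_A; mL_B] = S·[w00; w01] and [mR_A; mR_B] = S·[w10; w11]:
  w00 = -1/2, w01 = -1, w10 = 0, w11 = 1

-1/2 -1 0 1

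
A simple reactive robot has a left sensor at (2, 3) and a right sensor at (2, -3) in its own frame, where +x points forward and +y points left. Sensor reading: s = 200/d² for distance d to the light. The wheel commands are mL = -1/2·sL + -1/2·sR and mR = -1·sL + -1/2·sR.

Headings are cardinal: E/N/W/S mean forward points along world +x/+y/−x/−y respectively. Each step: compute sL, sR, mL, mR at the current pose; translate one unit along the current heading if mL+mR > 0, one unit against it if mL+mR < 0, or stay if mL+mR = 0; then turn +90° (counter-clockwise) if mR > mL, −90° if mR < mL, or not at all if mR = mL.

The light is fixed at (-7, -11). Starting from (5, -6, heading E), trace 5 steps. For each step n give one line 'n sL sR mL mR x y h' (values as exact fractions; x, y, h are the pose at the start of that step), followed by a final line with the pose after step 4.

n=0: pose=(5,-6,E); sL=10/13, sR=1; mL=-23/26, mR=-33/26; mL+mR=-28/13 → advance -1; mR−mL=-5/13 → turn -1·90°
n=1: pose=(4,-6,S); sL=40/41, sR=200/73; mL=-5560/2993, mR=-7020/2993; mL+mR=-12580/2993 → advance -1; mR−mL=-20/41 → turn -1·90°
n=2: pose=(4,-5,W); sL=20/9, sR=100/81; mL=-140/81, mR=-230/81; mL+mR=-370/81 → advance -1; mR−mL=-10/9 → turn -1·90°
n=3: pose=(5,-5,N); sL=40/29, sR=200/289; mL=-8680/8381, mR=-14460/8381; mL+mR=-23140/8381 → advance -1; mR−mL=-20/29 → turn -1·90°
n=4: pose=(5,-6,E); sL=10/13, sR=1; mL=-23/26, mR=-33/26; mL+mR=-28/13 → advance -1; mR−mL=-5/13 → turn -1·90°

0 10/13 1 -23/26 -33/26 5 -6 E
1 40/41 200/73 -5560/2993 -7020/2993 4 -6 S
2 20/9 100/81 -140/81 -230/81 4 -5 W
3 40/29 200/289 -8680/8381 -14460/8381 5 -5 N
4 10/13 1 -23/26 -33/26 5 -6 E
final 4 -6 S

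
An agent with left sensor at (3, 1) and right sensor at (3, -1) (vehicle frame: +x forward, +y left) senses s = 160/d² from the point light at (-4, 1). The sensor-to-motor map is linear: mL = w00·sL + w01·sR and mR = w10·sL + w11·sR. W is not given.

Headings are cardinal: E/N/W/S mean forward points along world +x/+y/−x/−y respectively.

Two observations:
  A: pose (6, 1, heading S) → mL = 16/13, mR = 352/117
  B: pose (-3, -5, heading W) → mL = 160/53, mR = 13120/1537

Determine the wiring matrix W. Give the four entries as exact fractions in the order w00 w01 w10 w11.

1 0 1 1

obs A: pose=(6,1,S) → sL=16/13, sR=16/9, mL=16/13, mR=352/117
obs B: pose=(-3,-5,W) → sL=160/53, sR=160/29, mL=160/53, mR=13120/1537
sensor matrix S = [[16/13, 16/9], [160/53, 160/29]]; det S = 256000/179829
solve [mL_A; mL_B] = S·[w00; w01] and [mR_A; mR_B] = S·[w10; w11]:
  w00 = 1, w01 = 0, w10 = 1, w11 = 1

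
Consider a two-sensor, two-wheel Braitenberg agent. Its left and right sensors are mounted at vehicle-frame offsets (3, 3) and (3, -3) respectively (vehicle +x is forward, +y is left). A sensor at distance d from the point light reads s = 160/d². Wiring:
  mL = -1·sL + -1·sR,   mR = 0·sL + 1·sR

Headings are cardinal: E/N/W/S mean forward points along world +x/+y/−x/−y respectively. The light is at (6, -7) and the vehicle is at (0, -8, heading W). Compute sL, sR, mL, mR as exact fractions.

left sensor world pos  = (-3, -11); dL² = 97
right sensor world pos = (-3, -5); dR² = 85
sL = 160/97 = 160/97
sR = 160/85 = 32/17
mL = -1·sL + -1·sR = -5824/1649
mR = 0·sL + 1·sR = 32/17

160/97 32/17 -5824/1649 32/17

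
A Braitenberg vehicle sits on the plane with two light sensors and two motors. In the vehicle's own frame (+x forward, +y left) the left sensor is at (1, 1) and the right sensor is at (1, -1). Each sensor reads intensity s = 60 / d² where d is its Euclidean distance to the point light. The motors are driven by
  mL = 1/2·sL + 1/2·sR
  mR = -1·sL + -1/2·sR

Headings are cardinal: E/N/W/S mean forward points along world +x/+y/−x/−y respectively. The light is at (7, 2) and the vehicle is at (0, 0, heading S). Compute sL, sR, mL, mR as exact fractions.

4/3 60/73 236/219 -382/219

left sensor world pos  = (1, -1); dL² = 45
right sensor world pos = (-1, -1); dR² = 73
sL = 60/45 = 4/3
sR = 60/73 = 60/73
mL = 1/2·sL + 1/2·sR = 236/219
mR = -1·sL + -1/2·sR = -382/219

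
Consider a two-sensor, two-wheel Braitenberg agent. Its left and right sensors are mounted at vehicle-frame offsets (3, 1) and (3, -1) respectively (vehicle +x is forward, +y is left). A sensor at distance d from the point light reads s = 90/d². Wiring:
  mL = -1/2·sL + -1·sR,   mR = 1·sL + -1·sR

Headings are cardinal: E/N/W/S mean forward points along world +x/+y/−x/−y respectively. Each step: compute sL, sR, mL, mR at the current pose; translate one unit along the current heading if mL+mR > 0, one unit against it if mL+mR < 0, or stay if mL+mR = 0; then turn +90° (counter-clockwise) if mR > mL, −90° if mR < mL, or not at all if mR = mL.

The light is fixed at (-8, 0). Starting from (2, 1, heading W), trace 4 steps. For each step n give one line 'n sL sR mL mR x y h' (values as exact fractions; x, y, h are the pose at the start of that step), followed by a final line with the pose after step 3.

n=0: pose=(2,1,W); sL=90/49, sR=90/53; mL=-6795/2597, mR=360/2597; mL+mR=-6435/2597 → advance -1; mR−mL=135/49 → turn +1·90°
n=1: pose=(3,1,S); sL=45/74, sR=45/52; mL=-1125/962, mR=-495/1924; mL+mR=-2745/1924 → advance -1; mR−mL=135/148 → turn +1·90°
n=2: pose=(3,2,E); sL=18/41, sR=90/197; mL=-5463/8077, mR=-144/8077; mL+mR=-5607/8077 → advance -1; mR−mL=27/41 → turn +1·90°
n=3: pose=(2,2,N); sL=45/53, sR=45/73; mL=-8055/7738, mR=900/3869; mL+mR=-6255/7738 → advance -1; mR−mL=135/106 → turn +1·90°

0 90/49 90/53 -6795/2597 360/2597 2 1 W
1 45/74 45/52 -1125/962 -495/1924 3 1 S
2 18/41 90/197 -5463/8077 -144/8077 3 2 E
3 45/53 45/73 -8055/7738 900/3869 2 2 N
final 2 1 W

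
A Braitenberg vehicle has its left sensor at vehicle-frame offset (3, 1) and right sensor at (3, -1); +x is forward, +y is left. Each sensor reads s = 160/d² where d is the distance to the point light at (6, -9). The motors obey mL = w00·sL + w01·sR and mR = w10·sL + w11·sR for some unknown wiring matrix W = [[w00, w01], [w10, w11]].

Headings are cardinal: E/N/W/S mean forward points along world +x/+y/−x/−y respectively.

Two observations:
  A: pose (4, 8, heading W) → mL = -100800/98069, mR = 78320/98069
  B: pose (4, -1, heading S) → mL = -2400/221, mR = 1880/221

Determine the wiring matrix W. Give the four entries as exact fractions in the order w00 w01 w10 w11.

-1 -1 1 1/2

obs A: pose=(4,8,W) → sL=160/281, sR=160/349, mL=-100800/98069, mR=78320/98069
obs B: pose=(4,-1,S) → sL=80/13, sR=80/17, mL=-2400/221, mR=1880/221
sensor matrix S = [[160/281, 160/349], [80/13, 80/17]]; det S = -3072000/21673249
solve [mL_A; mL_B] = S·[w00; w01] and [mR_A; mR_B] = S·[w10; w11]:
  w00 = -1, w01 = -1, w10 = 1, w11 = 1/2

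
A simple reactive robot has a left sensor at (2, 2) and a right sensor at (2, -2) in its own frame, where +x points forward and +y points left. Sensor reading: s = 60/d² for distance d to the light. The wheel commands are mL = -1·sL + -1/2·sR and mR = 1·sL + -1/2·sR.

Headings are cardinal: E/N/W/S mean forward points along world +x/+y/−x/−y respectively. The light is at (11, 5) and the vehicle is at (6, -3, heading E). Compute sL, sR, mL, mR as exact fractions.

4/3 60/109 -526/327 346/327

left sensor world pos  = (8, -1); dL² = 45
right sensor world pos = (8, -5); dR² = 109
sL = 60/45 = 4/3
sR = 60/109 = 60/109
mL = -1·sL + -1/2·sR = -526/327
mR = 1·sL + -1/2·sR = 346/327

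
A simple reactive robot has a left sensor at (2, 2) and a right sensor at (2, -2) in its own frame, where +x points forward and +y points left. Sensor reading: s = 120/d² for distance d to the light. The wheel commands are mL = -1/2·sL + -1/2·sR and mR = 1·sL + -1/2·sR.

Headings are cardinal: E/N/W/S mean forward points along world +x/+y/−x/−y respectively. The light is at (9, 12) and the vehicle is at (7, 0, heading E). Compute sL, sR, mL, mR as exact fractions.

6/5 30/49 -222/245 219/245

left sensor world pos  = (9, 2); dL² = 100
right sensor world pos = (9, -2); dR² = 196
sL = 120/100 = 6/5
sR = 120/196 = 30/49
mL = -1/2·sL + -1/2·sR = -222/245
mR = 1·sL + -1/2·sR = 219/245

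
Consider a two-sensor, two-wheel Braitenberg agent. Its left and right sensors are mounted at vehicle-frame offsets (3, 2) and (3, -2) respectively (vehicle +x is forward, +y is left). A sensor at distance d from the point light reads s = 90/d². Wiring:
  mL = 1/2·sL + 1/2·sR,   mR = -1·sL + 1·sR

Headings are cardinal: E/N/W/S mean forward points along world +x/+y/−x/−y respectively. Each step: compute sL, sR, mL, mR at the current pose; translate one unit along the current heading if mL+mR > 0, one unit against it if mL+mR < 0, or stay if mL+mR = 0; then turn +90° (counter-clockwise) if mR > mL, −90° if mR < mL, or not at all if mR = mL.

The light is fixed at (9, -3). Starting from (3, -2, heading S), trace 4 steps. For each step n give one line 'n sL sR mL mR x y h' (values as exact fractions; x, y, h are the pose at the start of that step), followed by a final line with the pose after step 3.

n=0: pose=(3,-2,S); sL=9/2, sR=45/34; mL=99/34, mR=-54/17; mL+mR=-9/34 → advance -1; mR−mL=-207/34 → turn -1·90°
n=1: pose=(3,-1,W); sL=10/9, sR=90/97; mL=890/873, mR=-160/873; mL+mR=730/873 → advance +1; mR−mL=-350/291 → turn -1·90°
n=2: pose=(2,-1,N); sL=45/53, sR=9/5; mL=351/265, mR=252/265; mL+mR=603/265 → advance +1; mR−mL=-99/265 → turn -1·90°
n=3: pose=(2,0,E); sL=90/41, sR=90/17; mL=2610/697, mR=2160/697; mL+mR=4770/697 → advance +1; mR−mL=-450/697 → turn -1·90°

0 9/2 45/34 99/34 -54/17 3 -2 S
1 10/9 90/97 890/873 -160/873 3 -1 W
2 45/53 9/5 351/265 252/265 2 -1 N
3 90/41 90/17 2610/697 2160/697 2 0 E
final 3 0 S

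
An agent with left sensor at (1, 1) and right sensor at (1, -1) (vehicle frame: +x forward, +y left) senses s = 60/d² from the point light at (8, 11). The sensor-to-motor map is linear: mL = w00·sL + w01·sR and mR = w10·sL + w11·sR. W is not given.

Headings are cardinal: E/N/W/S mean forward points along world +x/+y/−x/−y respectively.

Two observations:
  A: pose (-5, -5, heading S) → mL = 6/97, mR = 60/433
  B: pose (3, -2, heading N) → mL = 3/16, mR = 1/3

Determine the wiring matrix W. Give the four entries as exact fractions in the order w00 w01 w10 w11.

obs A: pose=(-5,-5,S) → sL=60/433, sR=12/97, mL=6/97, mR=60/433
obs B: pose=(3,-2,N) → sL=1/3, sR=3/8, mL=3/16, mR=1/3
sensor matrix S = [[60/433, 12/97], [1/3, 3/8]]; det S = 901/84002
solve [mL_A; mL_B] = S·[w00; w01] and [mR_A; mR_B] = S·[w10; w11]:
  w00 = 0, w01 = 1/2, w10 = 1, w11 = 0

0 1/2 1 0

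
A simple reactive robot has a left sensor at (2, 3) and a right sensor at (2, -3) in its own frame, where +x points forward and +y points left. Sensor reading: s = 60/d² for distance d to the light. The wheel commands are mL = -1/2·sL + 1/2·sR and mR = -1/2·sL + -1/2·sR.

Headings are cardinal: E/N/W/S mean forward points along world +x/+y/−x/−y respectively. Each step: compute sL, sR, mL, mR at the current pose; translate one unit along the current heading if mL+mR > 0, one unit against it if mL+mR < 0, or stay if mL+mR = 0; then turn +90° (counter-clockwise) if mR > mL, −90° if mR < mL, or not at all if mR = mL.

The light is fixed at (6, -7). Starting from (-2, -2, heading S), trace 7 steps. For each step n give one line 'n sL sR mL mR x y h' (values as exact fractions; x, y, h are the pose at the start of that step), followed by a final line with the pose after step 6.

n=0: pose=(-2,-2,S); sL=30/17, sR=6/13; mL=-144/221, mR=-246/221; mL+mR=-30/17 → advance -1; mR−mL=-6/13 → turn -1·90°
n=1: pose=(-2,-1,W); sL=60/109, sR=60/181; mL=-2160/19729, mR=-8700/19729; mL+mR=-60/109 → advance -1; mR−mL=-60/181 → turn -1·90°
n=2: pose=(-1,-1,N); sL=15/41, sR=3/4; mL=63/328, mR=-183/328; mL+mR=-15/41 → advance -1; mR−mL=-3/4 → turn -1·90°
n=3: pose=(-1,-2,E); sL=60/89, sR=60/29; mL=1800/2581, mR=-3540/2581; mL+mR=-60/89 → advance -1; mR−mL=-60/29 → turn -1·90°
n=4: pose=(-2,-2,S); sL=30/17, sR=6/13; mL=-144/221, mR=-246/221; mL+mR=-30/17 → advance -1; mR−mL=-6/13 → turn -1·90°
n=5: pose=(-2,-1,W); sL=60/109, sR=60/181; mL=-2160/19729, mR=-8700/19729; mL+mR=-60/109 → advance -1; mR−mL=-60/181 → turn -1·90°
n=6: pose=(-1,-1,N); sL=15/41, sR=3/4; mL=63/328, mR=-183/328; mL+mR=-15/41 → advance -1; mR−mL=-3/4 → turn -1·90°

0 30/17 6/13 -144/221 -246/221 -2 -2 S
1 60/109 60/181 -2160/19729 -8700/19729 -2 -1 W
2 15/41 3/4 63/328 -183/328 -1 -1 N
3 60/89 60/29 1800/2581 -3540/2581 -1 -2 E
4 30/17 6/13 -144/221 -246/221 -2 -2 S
5 60/109 60/181 -2160/19729 -8700/19729 -2 -1 W
6 15/41 3/4 63/328 -183/328 -1 -1 N
final -1 -2 E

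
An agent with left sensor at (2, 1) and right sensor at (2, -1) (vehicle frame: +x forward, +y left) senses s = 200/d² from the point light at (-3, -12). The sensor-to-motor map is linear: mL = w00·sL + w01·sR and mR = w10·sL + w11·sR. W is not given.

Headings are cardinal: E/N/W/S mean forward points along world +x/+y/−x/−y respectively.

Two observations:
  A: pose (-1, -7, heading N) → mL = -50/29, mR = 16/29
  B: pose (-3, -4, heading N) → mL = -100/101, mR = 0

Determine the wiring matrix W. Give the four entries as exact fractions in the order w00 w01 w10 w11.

obs A: pose=(-1,-7,N) → sL=4, sR=100/29, mL=-50/29, mR=16/29
obs B: pose=(-3,-4,N) → sL=200/101, sR=200/101, mL=-100/101, mR=0
sensor matrix S = [[4, 100/29], [200/101, 200/101]]; det S = 3200/2929
solve [mL_A; mL_B] = S·[w00; w01] and [mR_A; mR_B] = S·[w10; w11]:
  w00 = 0, w01 = -1/2, w10 = 1, w11 = -1

0 -1/2 1 -1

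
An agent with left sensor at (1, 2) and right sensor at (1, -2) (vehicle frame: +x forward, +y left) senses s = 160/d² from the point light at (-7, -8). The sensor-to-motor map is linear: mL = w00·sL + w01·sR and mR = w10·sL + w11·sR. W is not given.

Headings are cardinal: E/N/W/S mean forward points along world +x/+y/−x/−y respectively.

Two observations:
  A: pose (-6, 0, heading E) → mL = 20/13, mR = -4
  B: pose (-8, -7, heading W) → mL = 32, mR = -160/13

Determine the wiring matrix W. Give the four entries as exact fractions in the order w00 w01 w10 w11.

1 0 0 -1

obs A: pose=(-6,0,E) → sL=20/13, sR=4, mL=20/13, mR=-4
obs B: pose=(-8,-7,W) → sL=32, sR=160/13, mL=32, mR=-160/13
sensor matrix S = [[20/13, 4], [32, 160/13]]; det S = -18432/169
solve [mL_A; mL_B] = S·[w00; w01] and [mR_A; mR_B] = S·[w10; w11]:
  w00 = 1, w01 = 0, w10 = 0, w11 = -1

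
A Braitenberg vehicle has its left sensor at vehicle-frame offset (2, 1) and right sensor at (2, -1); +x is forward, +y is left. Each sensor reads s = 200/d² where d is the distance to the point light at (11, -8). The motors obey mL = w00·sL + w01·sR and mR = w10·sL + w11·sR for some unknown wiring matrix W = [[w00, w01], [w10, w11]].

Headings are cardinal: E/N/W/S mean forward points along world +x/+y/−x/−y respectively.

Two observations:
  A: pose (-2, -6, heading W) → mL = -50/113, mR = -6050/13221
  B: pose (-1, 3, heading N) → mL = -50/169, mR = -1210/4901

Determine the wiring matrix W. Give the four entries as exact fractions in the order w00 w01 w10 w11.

obs A: pose=(-2,-6,W) → sL=100/113, sR=100/117, mL=-50/113, mR=-6050/13221
obs B: pose=(-1,3,N) → sL=100/169, sR=20/29, mL=-50/169, mR=-1210/4901
sensor matrix S = [[100/113, 100/117], [100/169, 20/29]]; det S = 6776000/64796121
solve [mL_A; mL_B] = S·[w00; w01] and [mR_A; mR_B] = S·[w10; w11]:
  w00 = -1/2, w01 = 0, w10 = -1, w11 = 1/2

-1/2 0 -1 1/2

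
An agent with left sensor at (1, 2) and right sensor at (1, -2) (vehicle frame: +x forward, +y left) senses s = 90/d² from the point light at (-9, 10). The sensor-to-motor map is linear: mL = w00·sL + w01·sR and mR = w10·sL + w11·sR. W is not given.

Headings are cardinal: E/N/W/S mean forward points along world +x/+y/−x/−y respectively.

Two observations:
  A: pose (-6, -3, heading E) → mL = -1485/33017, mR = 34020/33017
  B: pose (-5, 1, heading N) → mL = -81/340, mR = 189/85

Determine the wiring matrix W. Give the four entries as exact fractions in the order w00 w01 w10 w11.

obs A: pose=(-6,-3,E) → sL=90/137, sR=90/241, mL=-1485/33017, mR=34020/33017
obs B: pose=(-5,1,N) → sL=45/34, sR=9/10, mL=-81/340, mR=189/85
sensor matrix S = [[90/137, 90/241], [45/34, 9/10]]; det S = 54432/561289
solve [mL_A; mL_B] = S·[w00; w01] and [mR_A; mR_B] = S·[w10; w11]:
  w00 = 1/2, w01 = -1, w10 = 1, w11 = 1

1/2 -1 1 1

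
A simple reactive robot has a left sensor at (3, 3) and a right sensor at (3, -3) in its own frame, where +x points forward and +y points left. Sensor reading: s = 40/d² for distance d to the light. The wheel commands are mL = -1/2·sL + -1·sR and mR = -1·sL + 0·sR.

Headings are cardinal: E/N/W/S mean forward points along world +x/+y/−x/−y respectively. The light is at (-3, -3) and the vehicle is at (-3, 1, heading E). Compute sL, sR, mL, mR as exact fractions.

20/29 4 -126/29 -20/29

left sensor world pos  = (0, 4); dL² = 58
right sensor world pos = (0, -2); dR² = 10
sL = 40/58 = 20/29
sR = 40/10 = 4
mL = -1/2·sL + -1·sR = -126/29
mR = -1·sL + 0·sR = -20/29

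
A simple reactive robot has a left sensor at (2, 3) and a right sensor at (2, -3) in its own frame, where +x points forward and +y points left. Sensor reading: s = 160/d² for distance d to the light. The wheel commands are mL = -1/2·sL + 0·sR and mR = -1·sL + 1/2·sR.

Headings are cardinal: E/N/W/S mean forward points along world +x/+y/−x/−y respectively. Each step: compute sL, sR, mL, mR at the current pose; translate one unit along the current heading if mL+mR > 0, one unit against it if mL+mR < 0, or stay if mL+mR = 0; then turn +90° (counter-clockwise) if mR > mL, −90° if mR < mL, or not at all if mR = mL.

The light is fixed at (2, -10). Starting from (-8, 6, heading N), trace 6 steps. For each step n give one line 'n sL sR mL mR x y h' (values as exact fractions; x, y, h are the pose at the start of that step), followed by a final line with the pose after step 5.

n=0: pose=(-8,6,N); sL=160/493, sR=160/373; mL=-80/493, mR=-20240/183889; mL+mR=-50080/183889 → advance -1; mR−mL=9600/183889 → turn +1·90°
n=1: pose=(-8,5,W); sL=5/9, sR=40/117; mL=-5/18, mR=-5/13; mL+mR=-155/234 → advance -1; mR−mL=-25/234 → turn -1·90°
n=2: pose=(-7,5,N); sL=160/433, sR=32/65; mL=-80/433, mR=-3472/28145; mL+mR=-8672/28145 → advance -1; mR−mL=1728/28145 → turn +1·90°
n=3: pose=(-7,4,W); sL=80/121, sR=16/41; mL=-40/121, mR=-2312/4961; mL+mR=-3952/4961 → advance -1; mR−mL=-672/4961 → turn -1·90°
n=4: pose=(-6,4,N); sL=160/377, sR=160/281; mL=-80/377, mR=-14800/105937; mL+mR=-37280/105937 → advance -1; mR−mL=7680/105937 → turn +1·90°
n=5: pose=(-6,3,W); sL=4/5, sR=40/89; mL=-2/5, mR=-256/445; mL+mR=-434/445 → advance -1; mR−mL=-78/445 → turn -1·90°

0 160/493 160/373 -80/493 -20240/183889 -8 6 N
1 5/9 40/117 -5/18 -5/13 -8 5 W
2 160/433 32/65 -80/433 -3472/28145 -7 5 N
3 80/121 16/41 -40/121 -2312/4961 -7 4 W
4 160/377 160/281 -80/377 -14800/105937 -6 4 N
5 4/5 40/89 -2/5 -256/445 -6 3 W
final -5 3 N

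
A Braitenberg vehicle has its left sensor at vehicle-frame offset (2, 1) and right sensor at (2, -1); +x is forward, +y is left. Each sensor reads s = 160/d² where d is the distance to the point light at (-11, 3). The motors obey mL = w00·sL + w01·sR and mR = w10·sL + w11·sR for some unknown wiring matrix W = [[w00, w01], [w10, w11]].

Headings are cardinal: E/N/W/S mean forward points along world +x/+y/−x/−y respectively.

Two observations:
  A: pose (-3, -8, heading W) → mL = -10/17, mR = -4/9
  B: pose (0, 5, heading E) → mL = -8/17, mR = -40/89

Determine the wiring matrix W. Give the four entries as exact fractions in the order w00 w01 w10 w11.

0 -1/2 -1/2 0

obs A: pose=(-3,-8,W) → sL=8/9, sR=20/17, mL=-10/17, mR=-4/9
obs B: pose=(0,5,E) → sL=80/89, sR=16/17, mL=-8/17, mR=-40/89
sensor matrix S = [[8/9, 20/17], [80/89, 16/17]]; det S = -3008/13617
solve [mL_A; mL_B] = S·[w00; w01] and [mR_A; mR_B] = S·[w10; w11]:
  w00 = 0, w01 = -1/2, w10 = -1/2, w11 = 0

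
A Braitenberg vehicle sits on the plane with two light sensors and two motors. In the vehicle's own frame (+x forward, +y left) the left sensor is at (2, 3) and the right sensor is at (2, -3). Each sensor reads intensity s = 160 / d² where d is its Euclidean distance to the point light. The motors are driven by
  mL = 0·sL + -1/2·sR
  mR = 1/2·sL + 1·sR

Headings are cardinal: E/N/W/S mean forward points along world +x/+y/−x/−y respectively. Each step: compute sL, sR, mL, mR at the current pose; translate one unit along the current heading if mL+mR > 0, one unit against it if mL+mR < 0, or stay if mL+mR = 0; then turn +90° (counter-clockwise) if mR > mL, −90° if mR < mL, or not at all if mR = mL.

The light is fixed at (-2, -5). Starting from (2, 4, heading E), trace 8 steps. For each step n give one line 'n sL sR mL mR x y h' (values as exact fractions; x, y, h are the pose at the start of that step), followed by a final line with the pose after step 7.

0 8/9 20/9 -10/9 8/3 2 4 E
1 32/25 32/37 -16/37 1392/925 3 4 N
2 80/29 80/89 -40/89 5880/2581 3 5 W
3 160/113 32/13 -16/13 4656/1469 2 5 S
4 8/9 20/9 -10/9 8/3 2 4 E
5 32/25 32/37 -16/37 1392/925 3 4 N
6 80/29 80/89 -40/89 5880/2581 3 5 W
7 160/113 32/13 -16/13 4656/1469 2 5 S
final 2 4 E

n=0: pose=(2,4,E); sL=8/9, sR=20/9; mL=-10/9, mR=8/3; mL+mR=14/9 → advance +1; mR−mL=34/9 → turn +1·90°
n=1: pose=(3,4,N); sL=32/25, sR=32/37; mL=-16/37, mR=1392/925; mL+mR=992/925 → advance +1; mR−mL=1792/925 → turn +1·90°
n=2: pose=(3,5,W); sL=80/29, sR=80/89; mL=-40/89, mR=5880/2581; mL+mR=4720/2581 → advance +1; mR−mL=7040/2581 → turn +1·90°
n=3: pose=(2,5,S); sL=160/113, sR=32/13; mL=-16/13, mR=4656/1469; mL+mR=2848/1469 → advance +1; mR−mL=6464/1469 → turn +1·90°
n=4: pose=(2,4,E); sL=8/9, sR=20/9; mL=-10/9, mR=8/3; mL+mR=14/9 → advance +1; mR−mL=34/9 → turn +1·90°
n=5: pose=(3,4,N); sL=32/25, sR=32/37; mL=-16/37, mR=1392/925; mL+mR=992/925 → advance +1; mR−mL=1792/925 → turn +1·90°
n=6: pose=(3,5,W); sL=80/29, sR=80/89; mL=-40/89, mR=5880/2581; mL+mR=4720/2581 → advance +1; mR−mL=7040/2581 → turn +1·90°
n=7: pose=(2,5,S); sL=160/113, sR=32/13; mL=-16/13, mR=4656/1469; mL+mR=2848/1469 → advance +1; mR−mL=6464/1469 → turn +1·90°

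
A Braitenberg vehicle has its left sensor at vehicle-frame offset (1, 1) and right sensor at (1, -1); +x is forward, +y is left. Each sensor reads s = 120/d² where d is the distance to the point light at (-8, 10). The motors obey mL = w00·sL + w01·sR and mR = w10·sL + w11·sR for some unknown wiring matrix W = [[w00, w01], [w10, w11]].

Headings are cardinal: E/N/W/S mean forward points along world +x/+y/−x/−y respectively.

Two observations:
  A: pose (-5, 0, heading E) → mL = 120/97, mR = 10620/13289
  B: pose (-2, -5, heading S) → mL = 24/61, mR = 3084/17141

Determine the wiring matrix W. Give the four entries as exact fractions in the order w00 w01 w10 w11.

obs A: pose=(-5,0,E) → sL=120/97, sR=120/137, mL=120/97, mR=10620/13289
obs B: pose=(-2,-5,S) → sL=24/61, sR=120/281, mL=24/61, mR=3084/17141
sensor matrix S = [[120/97, 120/137], [24/61, 120/281]]; det S = 41840640/227786749
solve [mL_A; mL_B] = S·[w00; w01] and [mR_A; mR_B] = S·[w10; w11]:
  w00 = 1, w01 = 0, w10 = 1, w11 = -1/2

1 0 1 -1/2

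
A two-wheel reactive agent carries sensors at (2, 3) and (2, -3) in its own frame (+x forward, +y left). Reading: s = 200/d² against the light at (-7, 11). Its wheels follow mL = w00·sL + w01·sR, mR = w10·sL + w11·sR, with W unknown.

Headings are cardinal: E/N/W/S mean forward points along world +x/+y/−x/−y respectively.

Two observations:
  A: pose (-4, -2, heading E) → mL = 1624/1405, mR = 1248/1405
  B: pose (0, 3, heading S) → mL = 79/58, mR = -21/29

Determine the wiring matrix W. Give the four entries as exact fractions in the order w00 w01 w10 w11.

obs A: pose=(-4,-2,E) → sL=8/5, sR=200/281, mL=1624/1405, mR=1248/1405
obs B: pose=(0,3,S) → sL=1, sR=50/29, mL=79/58, mR=-21/29
sensor matrix S = [[8/5, 200/281], [1, 50/29]]; det S = 16680/8149
solve [mL_A; mL_B] = S·[w00; w01] and [mR_A; mR_B] = S·[w10; w11]:
  w00 = 1/2, w01 = 1/2, w10 = 1, w11 = -1

1/2 1/2 1 -1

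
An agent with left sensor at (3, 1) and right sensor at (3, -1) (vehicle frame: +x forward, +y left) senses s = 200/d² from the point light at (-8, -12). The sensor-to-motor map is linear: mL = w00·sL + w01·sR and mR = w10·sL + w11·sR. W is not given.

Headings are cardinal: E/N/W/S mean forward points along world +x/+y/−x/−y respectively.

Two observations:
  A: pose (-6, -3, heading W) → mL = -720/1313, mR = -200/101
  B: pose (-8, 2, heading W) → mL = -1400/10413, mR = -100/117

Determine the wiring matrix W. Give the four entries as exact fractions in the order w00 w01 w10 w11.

obs A: pose=(-6,-3,W) → sL=40/13, sR=200/101, mL=-720/1313, mR=-200/101
obs B: pose=(-8,2,W) → sL=100/89, sR=100/117, mL=-1400/10413, mR=-100/117
sensor matrix S = [[40/13, 200/101], [100/89, 100/117]]; det S = 5536000/13672269
solve [mL_A; mL_B] = S·[w00; w01] and [mR_A; mR_B] = S·[w10; w11]:
  w00 = -1/2, w01 = 1/2, w10 = 0, w11 = -1

-1/2 1/2 0 -1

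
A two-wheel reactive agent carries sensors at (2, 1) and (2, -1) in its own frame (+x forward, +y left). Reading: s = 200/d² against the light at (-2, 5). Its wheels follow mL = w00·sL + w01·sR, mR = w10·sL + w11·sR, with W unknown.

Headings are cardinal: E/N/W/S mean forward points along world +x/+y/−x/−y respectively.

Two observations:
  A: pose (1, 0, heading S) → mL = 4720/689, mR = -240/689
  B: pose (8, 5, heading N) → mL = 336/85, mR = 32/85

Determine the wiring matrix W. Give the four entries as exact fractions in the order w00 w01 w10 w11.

1 1 1/2 -1/2

obs A: pose=(1,0,S) → sL=40/13, sR=200/53, mL=4720/689, mR=-240/689
obs B: pose=(8,5,N) → sL=40/17, sR=8/5, mL=336/85, mR=32/85
sensor matrix S = [[40/13, 200/53], [40/17, 8/5]]; det S = -46336/11713
solve [mL_A; mL_B] = S·[w00; w01] and [mR_A; mR_B] = S·[w10; w11]:
  w00 = 1, w01 = 1, w10 = 1/2, w11 = -1/2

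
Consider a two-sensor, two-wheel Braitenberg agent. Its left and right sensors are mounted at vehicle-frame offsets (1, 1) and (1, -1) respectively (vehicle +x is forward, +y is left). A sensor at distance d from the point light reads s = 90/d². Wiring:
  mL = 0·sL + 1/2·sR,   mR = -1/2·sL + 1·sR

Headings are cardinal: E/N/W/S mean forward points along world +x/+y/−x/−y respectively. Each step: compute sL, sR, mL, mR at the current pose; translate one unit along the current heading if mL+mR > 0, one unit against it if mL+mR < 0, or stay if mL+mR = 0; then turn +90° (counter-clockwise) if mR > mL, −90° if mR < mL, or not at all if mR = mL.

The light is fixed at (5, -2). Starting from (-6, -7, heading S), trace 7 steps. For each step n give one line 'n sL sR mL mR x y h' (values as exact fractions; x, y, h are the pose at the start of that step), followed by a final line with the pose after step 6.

0 45/68 1/2 1/4 23/136 -6 -7 S
1 90/193 90/169 45/169 9765/32617 -6 -8 W
2 9/17 45/109 45/218 549/3706 -7 -8 S
3 90/233 18/41 9/41 2349/9553 -7 -9 W
4 45/104 9/26 9/52 27/208 -8 -9 S
5 90/277 18/49 9/49 2781/13573 -8 -10 W
6 9/25 5/17 5/34 97/850 -9 -10 S
final -9 -11 W

n=0: pose=(-6,-7,S); sL=45/68, sR=1/2; mL=1/4, mR=23/136; mL+mR=57/136 → advance +1; mR−mL=-11/136 → turn -1·90°
n=1: pose=(-6,-8,W); sL=90/193, sR=90/169; mL=45/169, mR=9765/32617; mL+mR=18450/32617 → advance +1; mR−mL=1080/32617 → turn +1·90°
n=2: pose=(-7,-8,S); sL=9/17, sR=45/109; mL=45/218, mR=549/3706; mL+mR=657/1853 → advance +1; mR−mL=-108/1853 → turn -1·90°
n=3: pose=(-7,-9,W); sL=90/233, sR=18/41; mL=9/41, mR=2349/9553; mL+mR=4446/9553 → advance +1; mR−mL=252/9553 → turn +1·90°
n=4: pose=(-8,-9,S); sL=45/104, sR=9/26; mL=9/52, mR=27/208; mL+mR=63/208 → advance +1; mR−mL=-9/208 → turn -1·90°
n=5: pose=(-8,-10,W); sL=90/277, sR=18/49; mL=9/49, mR=2781/13573; mL+mR=5274/13573 → advance +1; mR−mL=288/13573 → turn +1·90°
n=6: pose=(-9,-10,S); sL=9/25, sR=5/17; mL=5/34, mR=97/850; mL+mR=111/425 → advance +1; mR−mL=-14/425 → turn -1·90°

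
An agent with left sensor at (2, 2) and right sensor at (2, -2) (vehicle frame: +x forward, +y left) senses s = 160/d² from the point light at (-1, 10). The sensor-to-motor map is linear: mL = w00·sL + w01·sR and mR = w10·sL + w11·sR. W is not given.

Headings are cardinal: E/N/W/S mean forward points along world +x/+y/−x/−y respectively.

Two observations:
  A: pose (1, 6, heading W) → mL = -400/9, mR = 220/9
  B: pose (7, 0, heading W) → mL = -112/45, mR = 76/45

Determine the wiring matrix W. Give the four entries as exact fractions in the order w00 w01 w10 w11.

-1 -1 1 1/2

obs A: pose=(1,6,W) → sL=40/9, sR=40, mL=-400/9, mR=220/9
obs B: pose=(7,0,W) → sL=8/9, sR=8/5, mL=-112/45, mR=76/45
sensor matrix S = [[40/9, 40], [8/9, 8/5]]; det S = -256/9
solve [mL_A; mL_B] = S·[w00; w01] and [mR_A; mR_B] = S·[w10; w11]:
  w00 = -1, w01 = -1, w10 = 1, w11 = 1/2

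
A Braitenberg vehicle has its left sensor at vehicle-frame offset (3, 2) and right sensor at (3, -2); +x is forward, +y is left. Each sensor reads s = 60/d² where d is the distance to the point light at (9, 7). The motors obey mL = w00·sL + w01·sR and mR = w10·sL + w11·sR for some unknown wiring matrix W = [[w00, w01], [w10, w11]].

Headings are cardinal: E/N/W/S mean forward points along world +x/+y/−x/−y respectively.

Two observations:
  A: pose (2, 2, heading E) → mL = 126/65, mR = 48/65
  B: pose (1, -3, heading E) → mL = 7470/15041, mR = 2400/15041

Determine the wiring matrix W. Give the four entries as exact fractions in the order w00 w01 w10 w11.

obs A: pose=(2,2,E) → sL=12/5, sR=12/13, mL=126/65, mR=48/65
obs B: pose=(1,-3,E) → sL=60/89, sR=60/169, mL=7470/15041, mR=2400/15041
sensor matrix S = [[12/5, 12/13], [60/89, 60/169]]; det S = 3456/15041
solve [mL_A; mL_B] = S·[w00; w01] and [mR_A; mR_B] = S·[w10; w11]:
  w00 = 1, w01 = -1/2, w10 = 1/2, w11 = -1/2

1 -1/2 1/2 -1/2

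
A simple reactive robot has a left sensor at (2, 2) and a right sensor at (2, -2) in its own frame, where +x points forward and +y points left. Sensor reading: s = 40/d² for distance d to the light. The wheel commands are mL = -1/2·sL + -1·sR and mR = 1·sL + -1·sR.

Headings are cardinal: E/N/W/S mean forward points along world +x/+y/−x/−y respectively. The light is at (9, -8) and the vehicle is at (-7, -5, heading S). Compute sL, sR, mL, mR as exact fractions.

40/197 8/65 -2876/12805 1024/12805

left sensor world pos  = (-5, -7); dL² = 197
right sensor world pos = (-9, -7); dR² = 325
sL = 40/197 = 40/197
sR = 40/325 = 8/65
mL = -1/2·sL + -1·sR = -2876/12805
mR = 1·sL + -1·sR = 1024/12805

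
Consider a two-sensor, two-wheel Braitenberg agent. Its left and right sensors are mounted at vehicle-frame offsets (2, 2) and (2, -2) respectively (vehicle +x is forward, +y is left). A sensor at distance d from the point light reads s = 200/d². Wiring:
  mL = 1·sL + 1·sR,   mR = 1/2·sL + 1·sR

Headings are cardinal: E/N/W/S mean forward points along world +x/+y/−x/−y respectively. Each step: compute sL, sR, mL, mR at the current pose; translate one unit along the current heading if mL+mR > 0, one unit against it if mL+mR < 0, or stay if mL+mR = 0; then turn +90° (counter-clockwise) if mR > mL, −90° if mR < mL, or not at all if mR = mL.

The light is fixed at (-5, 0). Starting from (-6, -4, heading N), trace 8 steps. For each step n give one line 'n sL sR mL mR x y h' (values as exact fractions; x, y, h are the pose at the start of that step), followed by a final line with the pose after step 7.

0 200/13 40 720/13 620/13 -6 -4 N
1 100 100/13 1400/13 750/13 -6 -3 E
2 200/29 200/29 400/29 300/29 -5 -3 S
3 5 25 30 55/2 -5 -4 W
4 200/13 40 720/13 620/13 -6 -4 N
5 100 100/13 1400/13 750/13 -6 -3 E
6 200/29 200/29 400/29 300/29 -5 -3 S
7 5 25 30 55/2 -5 -4 W
final -6 -4 N

n=0: pose=(-6,-4,N); sL=200/13, sR=40; mL=720/13, mR=620/13; mL+mR=1340/13 → advance +1; mR−mL=-100/13 → turn -1·90°
n=1: pose=(-6,-3,E); sL=100, sR=100/13; mL=1400/13, mR=750/13; mL+mR=2150/13 → advance +1; mR−mL=-50 → turn -1·90°
n=2: pose=(-5,-3,S); sL=200/29, sR=200/29; mL=400/29, mR=300/29; mL+mR=700/29 → advance +1; mR−mL=-100/29 → turn -1·90°
n=3: pose=(-5,-4,W); sL=5, sR=25; mL=30, mR=55/2; mL+mR=115/2 → advance +1; mR−mL=-5/2 → turn -1·90°
n=4: pose=(-6,-4,N); sL=200/13, sR=40; mL=720/13, mR=620/13; mL+mR=1340/13 → advance +1; mR−mL=-100/13 → turn -1·90°
n=5: pose=(-6,-3,E); sL=100, sR=100/13; mL=1400/13, mR=750/13; mL+mR=2150/13 → advance +1; mR−mL=-50 → turn -1·90°
n=6: pose=(-5,-3,S); sL=200/29, sR=200/29; mL=400/29, mR=300/29; mL+mR=700/29 → advance +1; mR−mL=-100/29 → turn -1·90°
n=7: pose=(-5,-4,W); sL=5, sR=25; mL=30, mR=55/2; mL+mR=115/2 → advance +1; mR−mL=-5/2 → turn -1·90°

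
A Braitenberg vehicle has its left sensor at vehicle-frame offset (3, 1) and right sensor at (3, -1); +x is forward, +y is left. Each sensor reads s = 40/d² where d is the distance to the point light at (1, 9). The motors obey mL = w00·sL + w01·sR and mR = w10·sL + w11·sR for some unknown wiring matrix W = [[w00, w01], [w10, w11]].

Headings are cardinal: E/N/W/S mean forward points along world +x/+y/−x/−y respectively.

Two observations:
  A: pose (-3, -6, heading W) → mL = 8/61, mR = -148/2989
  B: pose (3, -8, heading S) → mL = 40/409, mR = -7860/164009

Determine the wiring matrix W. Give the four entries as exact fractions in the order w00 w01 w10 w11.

obs A: pose=(-3,-6,W) → sL=8/61, sR=8/49, mL=8/61, mR=-148/2989
obs B: pose=(3,-8,S) → sL=40/409, sR=40/401, mL=40/409, mR=-7860/164009
sensor matrix S = [[8/61, 8/49], [40/409, 40/401]]; det S = -1414400/490222901
solve [mL_A; mL_B] = S·[w00; w01] and [mR_A; mR_B] = S·[w10; w11]:
  w00 = 1, w01 = 0, w10 = -1, w11 = 1/2

1 0 -1 1/2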